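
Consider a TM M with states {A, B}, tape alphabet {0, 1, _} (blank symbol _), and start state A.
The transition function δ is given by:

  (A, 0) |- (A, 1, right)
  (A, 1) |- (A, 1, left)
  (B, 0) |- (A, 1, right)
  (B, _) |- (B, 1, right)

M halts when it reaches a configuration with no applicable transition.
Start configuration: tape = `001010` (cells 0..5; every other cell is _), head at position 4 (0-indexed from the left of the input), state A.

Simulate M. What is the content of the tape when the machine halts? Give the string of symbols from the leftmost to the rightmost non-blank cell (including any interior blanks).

A | _0010[1]0   read 1 → write 1, move left, go to A
A | _001[0]10   read 0 → write 1, move right, go to A
A | _0011[1]0   read 1 → write 1, move left, go to A
A | _001[1]10   read 1 → write 1, move left, go to A
A | _00[1]110   read 1 → write 1, move left, go to A
A | _0[0]1110   read 0 → write 1, move right, go to A
A | _01[1]110   read 1 → write 1, move left, go to A
A | _0[1]1110   read 1 → write 1, move left, go to A
A | _[0]11110   read 0 → write 1, move right, go to A
A | _1[1]1110   read 1 → write 1, move left, go to A
A | _[1]11110   read 1 → write 1, move left, go to A
A | [_]111110
The non-blank tape span at halt is 111110.

111110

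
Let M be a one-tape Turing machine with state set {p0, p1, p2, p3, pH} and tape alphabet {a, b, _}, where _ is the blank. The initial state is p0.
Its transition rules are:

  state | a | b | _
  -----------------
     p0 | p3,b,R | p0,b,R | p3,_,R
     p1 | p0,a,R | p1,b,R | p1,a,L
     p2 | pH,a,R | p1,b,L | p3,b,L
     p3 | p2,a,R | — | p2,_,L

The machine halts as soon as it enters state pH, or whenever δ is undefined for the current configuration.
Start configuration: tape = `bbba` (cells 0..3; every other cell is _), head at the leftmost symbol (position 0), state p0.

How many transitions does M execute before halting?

21

state=p0 head=0 tape=[b]bba____   (p0,b)→(p0,b,R)
state=p0 head=1 tape=b[b]ba____   (p0,b)→(p0,b,R)
state=p0 head=2 tape=bb[b]a____   (p0,b)→(p0,b,R)
state=p0 head=3 tape=bbb[a]____   (p0,a)→(p3,b,R)
state=p3 head=4 tape=bbbb[_]___   (p3,_)→(p2,_,L)
state=p2 head=3 tape=bbb[b]____   (p2,b)→(p1,b,L)
state=p1 head=2 tape=bb[b]b____   (p1,b)→(p1,b,R)
state=p1 head=3 tape=bbb[b]____   (p1,b)→(p1,b,R)
state=p1 head=4 tape=bbbb[_]___   (p1,_)→(p1,a,L)
state=p1 head=3 tape=bbb[b]a___   (p1,b)→(p1,b,R)
state=p1 head=4 tape=bbbb[a]___   (p1,a)→(p0,a,R)
state=p0 head=5 tape=bbbba[_]__   (p0,_)→(p3,_,R)
state=p3 head=6 tape=bbbba_[_]_   (p3,_)→(p2,_,L)
state=p2 head=5 tape=bbbba[_]__   (p2,_)→(p3,b,L)
state=p3 head=4 tape=bbbb[a]b__   (p3,a)→(p2,a,R)
state=p2 head=5 tape=bbbba[b]__   (p2,b)→(p1,b,L)
state=p1 head=4 tape=bbbb[a]b__   (p1,a)→(p0,a,R)
state=p0 head=5 tape=bbbba[b]__   (p0,b)→(p0,b,R)
state=p0 head=6 tape=bbbbab[_]_   (p0,_)→(p3,_,R)
state=p3 head=7 tape=bbbbab_[_]   (p3,_)→(p2,_,L)
state=p2 head=6 tape=bbbbab[_]_   (p2,_)→(p3,b,L)
state=p3 head=5 tape=bbbba[b]b_
M halts after 21 transitions.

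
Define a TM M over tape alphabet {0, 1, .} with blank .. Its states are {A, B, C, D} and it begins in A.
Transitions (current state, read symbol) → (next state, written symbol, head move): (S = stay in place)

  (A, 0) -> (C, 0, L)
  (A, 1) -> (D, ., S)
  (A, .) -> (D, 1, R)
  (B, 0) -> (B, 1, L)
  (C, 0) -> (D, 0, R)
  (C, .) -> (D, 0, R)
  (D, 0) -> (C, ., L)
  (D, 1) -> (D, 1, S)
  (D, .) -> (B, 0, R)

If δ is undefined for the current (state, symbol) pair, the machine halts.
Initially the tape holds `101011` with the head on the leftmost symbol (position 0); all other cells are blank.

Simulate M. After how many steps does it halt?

A | .[1]01011   read 1 → write ., move S, go to D
D | .[.]01011   read . → write 0, move R, go to B
B | .0[0]1011   read 0 → write 1, move L, go to B
B | .[0]11011   read 0 → write 1, move L, go to B
B | [.]111011
M halts after 4 transitions.

4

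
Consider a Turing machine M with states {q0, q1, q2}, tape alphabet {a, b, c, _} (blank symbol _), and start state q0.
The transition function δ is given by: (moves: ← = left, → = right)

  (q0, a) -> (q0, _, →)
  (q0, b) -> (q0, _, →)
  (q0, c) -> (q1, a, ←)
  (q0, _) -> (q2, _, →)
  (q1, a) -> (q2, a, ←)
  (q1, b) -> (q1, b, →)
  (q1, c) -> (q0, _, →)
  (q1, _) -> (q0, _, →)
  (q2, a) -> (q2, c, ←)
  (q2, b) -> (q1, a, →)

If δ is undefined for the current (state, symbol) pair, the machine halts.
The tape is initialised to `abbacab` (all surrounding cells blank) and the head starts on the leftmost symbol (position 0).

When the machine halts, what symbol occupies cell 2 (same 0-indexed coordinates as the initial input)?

state=q0 head=0 tape=[a]bbacab__   (q0,a)→(q0,_,→)
state=q0 head=1 tape=_[b]bacab__   (q0,b)→(q0,_,→)
state=q0 head=2 tape=__[b]acab__   (q0,b)→(q0,_,→)
state=q0 head=3 tape=___[a]cab__   (q0,a)→(q0,_,→)
state=q0 head=4 tape=____[c]ab__   (q0,c)→(q1,a,←)
state=q1 head=3 tape=___[_]aab__   (q1,_)→(q0,_,→)
state=q0 head=4 tape=____[a]ab__   (q0,a)→(q0,_,→)
state=q0 head=5 tape=_____[a]b__   (q0,a)→(q0,_,→)
state=q0 head=6 tape=______[b]__   (q0,b)→(q0,_,→)
state=q0 head=7 tape=_______[_]_   (q0,_)→(q2,_,→)
state=q2 head=8 tape=________[_]
Cell 2 holds _ when M halts.

_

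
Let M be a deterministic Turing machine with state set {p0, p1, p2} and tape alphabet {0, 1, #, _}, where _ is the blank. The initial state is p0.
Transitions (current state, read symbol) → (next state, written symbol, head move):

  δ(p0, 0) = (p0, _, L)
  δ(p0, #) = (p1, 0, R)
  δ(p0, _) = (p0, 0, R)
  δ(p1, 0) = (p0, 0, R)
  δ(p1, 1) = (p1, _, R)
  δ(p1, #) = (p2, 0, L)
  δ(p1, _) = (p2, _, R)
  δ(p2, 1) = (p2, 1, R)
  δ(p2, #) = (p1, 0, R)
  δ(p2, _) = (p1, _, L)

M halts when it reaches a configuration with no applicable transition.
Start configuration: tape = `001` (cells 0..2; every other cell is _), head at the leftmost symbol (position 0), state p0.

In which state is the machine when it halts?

state=p0 head=0 tape=__[0]01   (p0,0)→(p0,_,L)
state=p0 head=-1 tape=_[_]_01   (p0,_)→(p0,0,R)
state=p0 head=0 tape=_0[_]01   (p0,_)→(p0,0,R)
state=p0 head=1 tape=_00[0]1   (p0,0)→(p0,_,L)
state=p0 head=0 tape=_0[0]_1   (p0,0)→(p0,_,L)
state=p0 head=-1 tape=_[0]__1   (p0,0)→(p0,_,L)
state=p0 head=-2 tape=[_]___1   (p0,_)→(p0,0,R)
state=p0 head=-1 tape=0[_]__1   (p0,_)→(p0,0,R)
state=p0 head=0 tape=00[_]_1   (p0,_)→(p0,0,R)
state=p0 head=1 tape=000[_]1   (p0,_)→(p0,0,R)
state=p0 head=2 tape=0000[1]
No transition is defined for (p0, 1); M halts in state p0.

p0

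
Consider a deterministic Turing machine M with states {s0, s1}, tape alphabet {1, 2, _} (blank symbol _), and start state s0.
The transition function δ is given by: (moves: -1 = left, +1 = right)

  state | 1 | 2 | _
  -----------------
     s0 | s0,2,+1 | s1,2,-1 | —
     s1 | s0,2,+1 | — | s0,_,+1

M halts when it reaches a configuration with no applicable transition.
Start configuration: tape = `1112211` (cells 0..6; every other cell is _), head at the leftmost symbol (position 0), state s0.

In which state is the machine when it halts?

s0 | [1]112211   read 1 → write 2, move +1, go to s0
s0 | 2[1]12211   read 1 → write 2, move +1, go to s0
s0 | 22[1]2211   read 1 → write 2, move +1, go to s0
s0 | 222[2]211   read 2 → write 2, move -1, go to s1
s1 | 22[2]2211
No transition is defined for (s1, 2); M halts in state s1.

s1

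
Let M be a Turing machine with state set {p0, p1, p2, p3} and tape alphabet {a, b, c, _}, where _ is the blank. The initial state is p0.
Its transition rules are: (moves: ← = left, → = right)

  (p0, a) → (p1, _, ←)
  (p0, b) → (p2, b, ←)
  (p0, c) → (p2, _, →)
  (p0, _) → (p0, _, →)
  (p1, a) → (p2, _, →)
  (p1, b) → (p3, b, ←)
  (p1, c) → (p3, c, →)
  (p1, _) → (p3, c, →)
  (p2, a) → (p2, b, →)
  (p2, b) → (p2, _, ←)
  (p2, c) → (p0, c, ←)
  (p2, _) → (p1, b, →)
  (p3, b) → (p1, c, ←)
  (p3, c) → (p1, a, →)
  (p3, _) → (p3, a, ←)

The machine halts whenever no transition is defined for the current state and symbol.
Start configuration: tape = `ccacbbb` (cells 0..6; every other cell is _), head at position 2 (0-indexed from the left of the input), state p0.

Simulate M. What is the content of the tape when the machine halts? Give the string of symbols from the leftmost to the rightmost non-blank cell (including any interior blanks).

p0 | cc[a]cbbb   read a → write _, move ←, go to p1
p1 | c[c]_cbbb   read c → write c, move →, go to p3
p3 | cc[_]cbbb   read _ → write a, move ←, go to p3
p3 | c[c]acbbb   read c → write a, move →, go to p1
p1 | ca[a]cbbb   read a → write _, move →, go to p2
p2 | ca_[c]bbb   read c → write c, move ←, go to p0
p0 | ca[_]cbbb   read _ → write _, move →, go to p0
p0 | ca_[c]bbb   read c → write _, move →, go to p2
p2 | ca__[b]bb   read b → write _, move ←, go to p2
p2 | ca_[_]_bb   read _ → write b, move →, go to p1
p1 | ca_b[_]bb   read _ → write c, move →, go to p3
p3 | ca_bc[b]b   read b → write c, move ←, go to p1
p1 | ca_b[c]cb   read c → write c, move →, go to p3
p3 | ca_bc[c]b   read c → write a, move →, go to p1
p1 | ca_bca[b]   read b → write b, move ←, go to p3
p3 | ca_bc[a]b
The non-blank tape span at halt is ca_bcab.

ca_bcab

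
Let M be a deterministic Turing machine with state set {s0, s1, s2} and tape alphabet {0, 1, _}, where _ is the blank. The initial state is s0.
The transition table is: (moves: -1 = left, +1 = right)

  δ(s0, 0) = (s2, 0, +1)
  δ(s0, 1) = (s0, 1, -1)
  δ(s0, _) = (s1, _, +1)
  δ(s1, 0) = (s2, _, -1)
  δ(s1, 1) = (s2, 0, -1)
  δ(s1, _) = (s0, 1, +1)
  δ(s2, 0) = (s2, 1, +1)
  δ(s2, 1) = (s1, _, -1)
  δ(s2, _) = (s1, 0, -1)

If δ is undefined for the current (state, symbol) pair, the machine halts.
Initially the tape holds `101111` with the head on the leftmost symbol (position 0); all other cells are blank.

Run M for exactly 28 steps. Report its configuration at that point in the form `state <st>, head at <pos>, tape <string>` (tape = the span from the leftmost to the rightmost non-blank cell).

state s2, head at 0, tape 101110__111

state=s0 head=0 tape=_____[1]01111   (s0,1)→(s0,1,-1)
state=s0 head=-1 tape=____[_]101111   (s0,_)→(s1,_,+1)
state=s1 head=0 tape=_____[1]01111   (s1,1)→(s2,0,-1)
state=s2 head=-1 tape=____[_]001111   (s2,_)→(s1,0,-1)
state=s1 head=-2 tape=___[_]0001111   (s1,_)→(s0,1,+1)
state=s0 head=-1 tape=___1[0]001111   (s0,0)→(s2,0,+1)
state=s2 head=0 tape=___10[0]01111   (s2,0)→(s2,1,+1)
state=s2 head=1 tape=___101[0]1111   (s2,0)→(s2,1,+1)
state=s2 head=2 tape=___1011[1]111   (s2,1)→(s1,_,-1)
state=s1 head=1 tape=___101[1]_111   (s1,1)→(s2,0,-1)
state=s2 head=0 tape=___10[1]0_111   (s2,1)→(s1,_,-1)
state=s1 head=-1 tape=___1[0]_0_111   (s1,0)→(s2,_,-1)
state=s2 head=-2 tape=___[1]__0_111   (s2,1)→(s1,_,-1)
state=s1 head=-3 tape=__[_]___0_111   (s1,_)→(s0,1,+1)
state=s0 head=-2 tape=__1[_]__0_111   (s0,_)→(s1,_,+1)
state=s1 head=-1 tape=__1_[_]_0_111   (s1,_)→(s0,1,+1)
state=s0 head=0 tape=__1_1[_]0_111   (s0,_)→(s1,_,+1)
state=s1 head=1 tape=__1_1_[0]_111   (s1,0)→(s2,_,-1)
state=s2 head=0 tape=__1_1[_]__111   (s2,_)→(s1,0,-1)
state=s1 head=-1 tape=__1_[1]0__111   (s1,1)→(s2,0,-1)
state=s2 head=-2 tape=__1[_]00__111   (s2,_)→(s1,0,-1)
state=s1 head=-3 tape=__[1]000__111   (s1,1)→(s2,0,-1)
state=s2 head=-4 tape=_[_]0000__111   (s2,_)→(s1,0,-1)
state=s1 head=-5 tape=[_]00000__111   (s1,_)→(s0,1,+1)
state=s0 head=-4 tape=1[0]0000__111   (s0,0)→(s2,0,+1)
state=s2 head=-3 tape=10[0]000__111   (s2,0)→(s2,1,+1)
state=s2 head=-2 tape=101[0]00__111   (s2,0)→(s2,1,+1)
state=s2 head=-1 tape=1011[0]0__111   (s2,0)→(s2,1,+1)
state=s2 head=0 tape=10111[0]__111
After 28 steps: state s2, head at 0, tape 101110__111.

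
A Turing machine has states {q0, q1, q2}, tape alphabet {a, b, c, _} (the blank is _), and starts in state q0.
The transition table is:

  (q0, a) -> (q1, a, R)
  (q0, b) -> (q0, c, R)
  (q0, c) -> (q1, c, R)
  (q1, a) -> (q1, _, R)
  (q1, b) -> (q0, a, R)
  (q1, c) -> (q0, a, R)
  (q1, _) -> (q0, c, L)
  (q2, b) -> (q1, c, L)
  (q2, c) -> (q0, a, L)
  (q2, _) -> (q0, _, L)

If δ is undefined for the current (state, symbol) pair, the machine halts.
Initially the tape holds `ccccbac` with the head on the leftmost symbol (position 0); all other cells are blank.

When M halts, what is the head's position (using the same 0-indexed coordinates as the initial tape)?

state=q0 head=0 tape=[c]cccbac_   (q0,c)→(q1,c,R)
state=q1 head=1 tape=c[c]ccbac_   (q1,c)→(q0,a,R)
state=q0 head=2 tape=ca[c]cbac_   (q0,c)→(q1,c,R)
state=q1 head=3 tape=cac[c]bac_   (q1,c)→(q0,a,R)
state=q0 head=4 tape=caca[b]ac_   (q0,b)→(q0,c,R)
state=q0 head=5 tape=cacac[a]c_   (q0,a)→(q1,a,R)
state=q1 head=6 tape=cacaca[c]_   (q1,c)→(q0,a,R)
state=q0 head=7 tape=cacacaa[_]
At halt the head is at cell 7.

7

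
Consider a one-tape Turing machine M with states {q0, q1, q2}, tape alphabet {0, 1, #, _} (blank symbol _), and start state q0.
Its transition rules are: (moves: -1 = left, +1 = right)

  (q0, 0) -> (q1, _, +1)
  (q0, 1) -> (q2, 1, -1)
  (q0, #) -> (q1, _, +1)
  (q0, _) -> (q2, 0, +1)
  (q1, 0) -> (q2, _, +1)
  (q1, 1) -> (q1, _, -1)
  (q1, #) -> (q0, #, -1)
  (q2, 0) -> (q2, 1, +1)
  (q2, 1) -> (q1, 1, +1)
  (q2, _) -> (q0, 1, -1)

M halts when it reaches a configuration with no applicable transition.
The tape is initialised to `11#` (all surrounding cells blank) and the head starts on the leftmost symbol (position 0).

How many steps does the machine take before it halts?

10

state=q0 head=0 tape=__[1]1#   (q0,1)→(q2,1,-1)
state=q2 head=-1 tape=_[_]11#   (q2,_)→(q0,1,-1)
state=q0 head=-2 tape=[_]111#   (q0,_)→(q2,0,+1)
state=q2 head=-1 tape=0[1]11#   (q2,1)→(q1,1,+1)
state=q1 head=0 tape=01[1]1#   (q1,1)→(q1,_,-1)
state=q1 head=-1 tape=0[1]_1#   (q1,1)→(q1,_,-1)
state=q1 head=-2 tape=[0]__1#   (q1,0)→(q2,_,+1)
state=q2 head=-1 tape=_[_]_1#   (q2,_)→(q0,1,-1)
state=q0 head=-2 tape=[_]1_1#   (q0,_)→(q2,0,+1)
state=q2 head=-1 tape=0[1]_1#   (q2,1)→(q1,1,+1)
state=q1 head=0 tape=01[_]1#
M halts after 10 transitions.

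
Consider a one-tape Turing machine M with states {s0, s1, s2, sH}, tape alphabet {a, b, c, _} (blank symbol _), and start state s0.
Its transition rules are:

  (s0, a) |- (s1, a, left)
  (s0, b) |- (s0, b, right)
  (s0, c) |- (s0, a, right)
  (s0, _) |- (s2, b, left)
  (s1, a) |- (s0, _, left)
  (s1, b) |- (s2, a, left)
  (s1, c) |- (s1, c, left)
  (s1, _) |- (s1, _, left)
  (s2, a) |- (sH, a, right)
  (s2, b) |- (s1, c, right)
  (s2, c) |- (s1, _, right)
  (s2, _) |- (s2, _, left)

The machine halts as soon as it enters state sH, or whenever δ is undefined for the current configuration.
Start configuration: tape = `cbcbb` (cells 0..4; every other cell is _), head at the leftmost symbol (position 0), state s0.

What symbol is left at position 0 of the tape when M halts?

state=s0 head=0 tape=[c]bcbb_   (s0,c)→(s0,a,right)
state=s0 head=1 tape=a[b]cbb_   (s0,b)→(s0,b,right)
state=s0 head=2 tape=ab[c]bb_   (s0,c)→(s0,a,right)
state=s0 head=3 tape=aba[b]b_   (s0,b)→(s0,b,right)
state=s0 head=4 tape=abab[b]_   (s0,b)→(s0,b,right)
state=s0 head=5 tape=ababb[_]   (s0,_)→(s2,b,left)
state=s2 head=4 tape=abab[b]b   (s2,b)→(s1,c,right)
state=s1 head=5 tape=ababc[b]   (s1,b)→(s2,a,left)
state=s2 head=4 tape=abab[c]a   (s2,c)→(s1,_,right)
state=s1 head=5 tape=abab_[a]   (s1,a)→(s0,_,left)
state=s0 head=4 tape=abab[_]_   (s0,_)→(s2,b,left)
state=s2 head=3 tape=aba[b]b_   (s2,b)→(s1,c,right)
state=s1 head=4 tape=abac[b]_   (s1,b)→(s2,a,left)
state=s2 head=3 tape=aba[c]a_   (s2,c)→(s1,_,right)
state=s1 head=4 tape=aba_[a]_   (s1,a)→(s0,_,left)
state=s0 head=3 tape=aba[_]__   (s0,_)→(s2,b,left)
state=s2 head=2 tape=ab[a]b__   (s2,a)→(sH,a,right)
state=sH head=3 tape=aba[b]__
Cell 0 holds a when M halts.

a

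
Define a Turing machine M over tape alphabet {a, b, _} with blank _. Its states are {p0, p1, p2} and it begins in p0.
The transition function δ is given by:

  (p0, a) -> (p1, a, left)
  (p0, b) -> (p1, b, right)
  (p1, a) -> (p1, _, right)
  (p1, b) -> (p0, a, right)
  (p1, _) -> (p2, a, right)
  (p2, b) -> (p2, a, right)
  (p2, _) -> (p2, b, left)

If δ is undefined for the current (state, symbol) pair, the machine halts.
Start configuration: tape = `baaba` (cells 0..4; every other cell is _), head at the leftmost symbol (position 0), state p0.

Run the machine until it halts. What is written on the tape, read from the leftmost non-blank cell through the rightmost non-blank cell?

b____ab

p0 | [b]aaba__   read b → write b, move right, go to p1
p1 | b[a]aba__   read a → write _, move right, go to p1
p1 | b_[a]ba__   read a → write _, move right, go to p1
p1 | b__[b]a__   read b → write a, move right, go to p0
p0 | b__a[a]__   read a → write a, move left, go to p1
p1 | b__[a]a__   read a → write _, move right, go to p1
p1 | b___[a]__   read a → write _, move right, go to p1
p1 | b____[_]_   read _ → write a, move right, go to p2
p2 | b____a[_]   read _ → write b, move left, go to p2
p2 | b____[a]b
The non-blank tape span at halt is b____ab.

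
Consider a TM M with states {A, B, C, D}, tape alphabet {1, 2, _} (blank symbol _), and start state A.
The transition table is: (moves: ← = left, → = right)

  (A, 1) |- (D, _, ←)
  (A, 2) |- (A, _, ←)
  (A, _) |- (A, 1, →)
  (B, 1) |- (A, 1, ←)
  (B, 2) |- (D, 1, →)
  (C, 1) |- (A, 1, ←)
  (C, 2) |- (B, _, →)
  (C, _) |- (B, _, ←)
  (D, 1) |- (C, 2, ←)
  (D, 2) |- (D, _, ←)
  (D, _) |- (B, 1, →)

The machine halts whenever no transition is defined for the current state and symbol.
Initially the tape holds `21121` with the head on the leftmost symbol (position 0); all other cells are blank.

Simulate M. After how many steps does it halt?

state=A head=0 tape=____[2]1121   (A,2)→(A,_,←)
state=A head=-1 tape=___[_]_1121   (A,_)→(A,1,→)
state=A head=0 tape=___1[_]1121   (A,_)→(A,1,→)
state=A head=1 tape=___11[1]121   (A,1)→(D,_,←)
state=D head=0 tape=___1[1]_121   (D,1)→(C,2,←)
state=C head=-1 tape=___[1]2_121   (C,1)→(A,1,←)
state=A head=-2 tape=__[_]12_121   (A,_)→(A,1,→)
state=A head=-1 tape=__1[1]2_121   (A,1)→(D,_,←)
state=D head=-2 tape=__[1]_2_121   (D,1)→(C,2,←)
state=C head=-3 tape=_[_]2_2_121   (C,_)→(B,_,←)
state=B head=-4 tape=[_]_2_2_121
M halts after 10 transitions.

10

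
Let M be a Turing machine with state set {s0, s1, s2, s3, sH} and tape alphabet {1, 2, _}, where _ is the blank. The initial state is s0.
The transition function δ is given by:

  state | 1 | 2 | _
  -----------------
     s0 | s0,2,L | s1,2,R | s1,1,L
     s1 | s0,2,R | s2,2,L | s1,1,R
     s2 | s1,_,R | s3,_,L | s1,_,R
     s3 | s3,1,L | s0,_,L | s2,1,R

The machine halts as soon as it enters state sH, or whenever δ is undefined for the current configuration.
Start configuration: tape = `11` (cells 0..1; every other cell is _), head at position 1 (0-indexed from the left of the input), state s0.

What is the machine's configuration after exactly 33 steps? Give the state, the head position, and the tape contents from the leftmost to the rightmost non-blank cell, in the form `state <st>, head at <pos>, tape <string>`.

state s2, head at 0, tape 1221_2

s0 | ____1[1]   read 1 → write 2, move L, go to s0
s0 | ____[1]2   read 1 → write 2, move L, go to s0
s0 | ___[_]22   read _ → write 1, move L, go to s1
s1 | __[_]122   read _ → write 1, move R, go to s1
s1 | __1[1]22   read 1 → write 2, move R, go to s0
s0 | __12[2]2   read 2 → write 2, move R, go to s1
s1 | __122[2]   read 2 → write 2, move L, go to s2
s2 | __12[2]2   read 2 → write _, move L, go to s3
s3 | __1[2]_2   read 2 → write _, move L, go to s0
s0 | __[1]__2   read 1 → write 2, move L, go to s0
s0 | _[_]2__2   read _ → write 1, move L, go to s1
s1 | [_]12__2   read _ → write 1, move R, go to s1
s1 | 1[1]2__2   read 1 → write 2, move R, go to s0
s0 | 12[2]__2   read 2 → write 2, move R, go to s1
s1 | 122[_]_2   read _ → write 1, move R, go to s1
s1 | 1221[_]2   read _ → write 1, move R, go to s1
s1 | 12211[2]   read 2 → write 2, move L, go to s2
s2 | 1221[1]2   read 1 → write _, move R, go to s1
s1 | 1221_[2]   read 2 → write 2, move L, go to s2
s2 | 1221[_]2   read _ → write _, move R, go to s1
s1 | 1221_[2]   read 2 → write 2, move L, go to s2
s2 | 1221[_]2   read _ → write _, move R, go to s1
s1 | 1221_[2]   read 2 → write 2, move L, go to s2
s2 | 1221[_]2   read _ → write _, move R, go to s1
s1 | 1221_[2]   read 2 → write 2, move L, go to s2
s2 | 1221[_]2   read _ → write _, move R, go to s1
s1 | 1221_[2]   read 2 → write 2, move L, go to s2
s2 | 1221[_]2   read _ → write _, move R, go to s1
s1 | 1221_[2]   read 2 → write 2, move L, go to s2
s2 | 1221[_]2   read _ → write _, move R, go to s1
s1 | 1221_[2]   read 2 → write 2, move L, go to s2
s2 | 1221[_]2   read _ → write _, move R, go to s1
s1 | 1221_[2]   read 2 → write 2, move L, go to s2
s2 | 1221[_]2
After 33 steps: state s2, head at 0, tape 1221_2.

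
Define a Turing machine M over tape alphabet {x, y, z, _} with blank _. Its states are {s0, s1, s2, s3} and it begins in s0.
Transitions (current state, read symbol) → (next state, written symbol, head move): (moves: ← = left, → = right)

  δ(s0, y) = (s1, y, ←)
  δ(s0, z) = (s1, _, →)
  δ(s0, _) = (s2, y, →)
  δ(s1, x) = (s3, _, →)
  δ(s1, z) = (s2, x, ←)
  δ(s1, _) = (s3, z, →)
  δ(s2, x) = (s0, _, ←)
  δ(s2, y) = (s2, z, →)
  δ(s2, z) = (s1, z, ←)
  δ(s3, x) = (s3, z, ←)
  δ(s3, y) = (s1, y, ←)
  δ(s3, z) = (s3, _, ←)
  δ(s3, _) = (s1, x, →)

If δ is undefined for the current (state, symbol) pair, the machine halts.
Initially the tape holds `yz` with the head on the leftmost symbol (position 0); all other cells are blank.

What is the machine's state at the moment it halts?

state=s0 head=0 tape=__[y]z   (s0,y)→(s1,y,←)
state=s1 head=-1 tape=_[_]yz   (s1,_)→(s3,z,→)
state=s3 head=0 tape=_z[y]z   (s3,y)→(s1,y,←)
state=s1 head=-1 tape=_[z]yz   (s1,z)→(s2,x,←)
state=s2 head=-2 tape=[_]xyz
No transition is defined for (s2, _); M halts in state s2.

s2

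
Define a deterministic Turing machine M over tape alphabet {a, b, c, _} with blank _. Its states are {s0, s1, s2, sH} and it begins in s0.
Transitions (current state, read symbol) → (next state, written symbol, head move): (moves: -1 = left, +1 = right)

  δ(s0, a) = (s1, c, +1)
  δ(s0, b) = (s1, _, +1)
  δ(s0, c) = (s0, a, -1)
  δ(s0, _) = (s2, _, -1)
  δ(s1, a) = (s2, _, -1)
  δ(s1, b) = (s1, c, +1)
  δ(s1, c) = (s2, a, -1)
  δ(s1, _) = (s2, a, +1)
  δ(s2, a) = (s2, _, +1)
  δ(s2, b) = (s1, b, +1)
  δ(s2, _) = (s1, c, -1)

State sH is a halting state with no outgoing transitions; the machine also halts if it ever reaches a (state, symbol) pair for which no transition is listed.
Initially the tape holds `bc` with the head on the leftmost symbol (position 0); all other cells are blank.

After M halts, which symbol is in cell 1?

a

state=s0 head=0 tape=_[b]c   (s0,b)→(s1,_,+1)
state=s1 head=1 tape=__[c]   (s1,c)→(s2,a,-1)
state=s2 head=0 tape=_[_]a   (s2,_)→(s1,c,-1)
state=s1 head=-1 tape=[_]ca   (s1,_)→(s2,a,+1)
state=s2 head=0 tape=a[c]a
Cell 1 holds a when M halts.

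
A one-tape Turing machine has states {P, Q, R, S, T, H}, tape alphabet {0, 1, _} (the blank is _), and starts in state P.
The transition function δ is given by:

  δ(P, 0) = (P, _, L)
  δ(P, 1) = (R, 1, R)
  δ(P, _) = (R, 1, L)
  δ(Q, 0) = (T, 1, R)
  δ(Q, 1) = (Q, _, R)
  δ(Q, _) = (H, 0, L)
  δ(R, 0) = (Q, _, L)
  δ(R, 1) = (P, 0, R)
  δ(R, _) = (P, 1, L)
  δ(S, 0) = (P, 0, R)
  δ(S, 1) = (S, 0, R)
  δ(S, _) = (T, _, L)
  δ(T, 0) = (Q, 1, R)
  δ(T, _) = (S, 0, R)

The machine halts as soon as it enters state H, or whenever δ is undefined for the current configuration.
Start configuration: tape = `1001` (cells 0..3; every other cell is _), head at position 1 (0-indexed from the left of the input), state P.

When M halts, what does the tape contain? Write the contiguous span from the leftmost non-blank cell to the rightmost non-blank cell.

state=P head=1 tape=1[0]01   (P,0)→(P,_,L)
state=P head=0 tape=[1]_01   (P,1)→(R,1,R)
state=R head=1 tape=1[_]01   (R,_)→(P,1,L)
state=P head=0 tape=[1]101   (P,1)→(R,1,R)
state=R head=1 tape=1[1]01   (R,1)→(P,0,R)
state=P head=2 tape=10[0]1   (P,0)→(P,_,L)
state=P head=1 tape=1[0]_1   (P,0)→(P,_,L)
state=P head=0 tape=[1]__1   (P,1)→(R,1,R)
state=R head=1 tape=1[_]_1   (R,_)→(P,1,L)
state=P head=0 tape=[1]1_1   (P,1)→(R,1,R)
state=R head=1 tape=1[1]_1   (R,1)→(P,0,R)
state=P head=2 tape=10[_]1   (P,_)→(R,1,L)
state=R head=1 tape=1[0]11   (R,0)→(Q,_,L)
state=Q head=0 tape=[1]_11   (Q,1)→(Q,_,R)
state=Q head=1 tape=_[_]11   (Q,_)→(H,0,L)
state=H head=0 tape=[_]011
The non-blank tape span at halt is 011.

011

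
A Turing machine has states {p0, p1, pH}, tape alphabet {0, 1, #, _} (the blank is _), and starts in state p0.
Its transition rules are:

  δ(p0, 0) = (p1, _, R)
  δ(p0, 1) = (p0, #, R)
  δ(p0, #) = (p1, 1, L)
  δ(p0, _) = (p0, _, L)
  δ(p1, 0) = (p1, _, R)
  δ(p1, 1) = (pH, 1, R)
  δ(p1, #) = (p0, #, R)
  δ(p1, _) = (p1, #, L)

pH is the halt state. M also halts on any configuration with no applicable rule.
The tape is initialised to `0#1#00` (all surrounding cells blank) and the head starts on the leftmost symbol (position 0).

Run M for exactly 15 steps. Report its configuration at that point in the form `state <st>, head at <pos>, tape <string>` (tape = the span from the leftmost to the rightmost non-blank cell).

state=p0 head=0 tape=[0]#1#00_   (p0,0)→(p1,_,R)
state=p1 head=1 tape=_[#]1#00_   (p1,#)→(p0,#,R)
state=p0 head=2 tape=_#[1]#00_   (p0,1)→(p0,#,R)
state=p0 head=3 tape=_##[#]00_   (p0,#)→(p1,1,L)
state=p1 head=2 tape=_#[#]100_   (p1,#)→(p0,#,R)
state=p0 head=3 tape=_##[1]00_   (p0,1)→(p0,#,R)
state=p0 head=4 tape=_###[0]0_   (p0,0)→(p1,_,R)
state=p1 head=5 tape=_###_[0]_   (p1,0)→(p1,_,R)
state=p1 head=6 tape=_###__[_]   (p1,_)→(p1,#,L)
state=p1 head=5 tape=_###_[_]#   (p1,_)→(p1,#,L)
state=p1 head=4 tape=_###[_]##   (p1,_)→(p1,#,L)
state=p1 head=3 tape=_##[#]###   (p1,#)→(p0,#,R)
state=p0 head=4 tape=_###[#]##   (p0,#)→(p1,1,L)
state=p1 head=3 tape=_##[#]1##   (p1,#)→(p0,#,R)
state=p0 head=4 tape=_###[1]##   (p0,1)→(p0,#,R)
state=p0 head=5 tape=_####[#]#
After 15 steps: state p0, head at 5, tape ######.

state p0, head at 5, tape ######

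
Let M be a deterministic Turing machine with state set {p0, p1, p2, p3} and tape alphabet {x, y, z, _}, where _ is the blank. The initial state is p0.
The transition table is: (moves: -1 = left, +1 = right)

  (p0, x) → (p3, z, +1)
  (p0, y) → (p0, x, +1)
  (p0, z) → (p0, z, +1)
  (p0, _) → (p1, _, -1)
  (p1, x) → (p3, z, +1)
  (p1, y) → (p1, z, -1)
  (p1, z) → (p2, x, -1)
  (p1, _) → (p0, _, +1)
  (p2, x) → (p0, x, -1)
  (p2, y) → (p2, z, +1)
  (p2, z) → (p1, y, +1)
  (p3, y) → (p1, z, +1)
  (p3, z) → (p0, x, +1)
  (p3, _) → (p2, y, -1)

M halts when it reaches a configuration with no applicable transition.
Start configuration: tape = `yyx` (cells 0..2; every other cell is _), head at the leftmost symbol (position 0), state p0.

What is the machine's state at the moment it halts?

p3

state=p0 head=0 tape=[y]yx__   (p0,y)→(p0,x,+1)
state=p0 head=1 tape=x[y]x__   (p0,y)→(p0,x,+1)
state=p0 head=2 tape=xx[x]__   (p0,x)→(p3,z,+1)
state=p3 head=3 tape=xxz[_]_   (p3,_)→(p2,y,-1)
state=p2 head=2 tape=xx[z]y_   (p2,z)→(p1,y,+1)
state=p1 head=3 tape=xxy[y]_   (p1,y)→(p1,z,-1)
state=p1 head=2 tape=xx[y]z_   (p1,y)→(p1,z,-1)
state=p1 head=1 tape=x[x]zz_   (p1,x)→(p3,z,+1)
state=p3 head=2 tape=xz[z]z_   (p3,z)→(p0,x,+1)
state=p0 head=3 tape=xzx[z]_   (p0,z)→(p0,z,+1)
state=p0 head=4 tape=xzxz[_]   (p0,_)→(p1,_,-1)
state=p1 head=3 tape=xzx[z]_   (p1,z)→(p2,x,-1)
state=p2 head=2 tape=xz[x]x_   (p2,x)→(p0,x,-1)
state=p0 head=1 tape=x[z]xx_   (p0,z)→(p0,z,+1)
state=p0 head=2 tape=xz[x]x_   (p0,x)→(p3,z,+1)
state=p3 head=3 tape=xzz[x]_
No transition is defined for (p3, x); M halts in state p3.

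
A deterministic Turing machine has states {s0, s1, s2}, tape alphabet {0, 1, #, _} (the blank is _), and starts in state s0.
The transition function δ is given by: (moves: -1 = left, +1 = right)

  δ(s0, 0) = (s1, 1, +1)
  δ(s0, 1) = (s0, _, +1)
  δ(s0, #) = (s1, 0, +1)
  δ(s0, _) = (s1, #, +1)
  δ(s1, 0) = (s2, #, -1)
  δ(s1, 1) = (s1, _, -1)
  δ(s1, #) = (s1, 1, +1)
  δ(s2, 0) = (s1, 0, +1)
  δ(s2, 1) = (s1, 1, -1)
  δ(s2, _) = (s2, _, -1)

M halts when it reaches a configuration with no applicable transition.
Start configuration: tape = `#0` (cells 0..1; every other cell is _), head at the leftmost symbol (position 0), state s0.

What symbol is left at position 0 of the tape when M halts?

state=s0 head=0 tape=[#]0_   (s0,#)→(s1,0,+1)
state=s1 head=1 tape=0[0]_   (s1,0)→(s2,#,-1)
state=s2 head=0 tape=[0]#_   (s2,0)→(s1,0,+1)
state=s1 head=1 tape=0[#]_   (s1,#)→(s1,1,+1)
state=s1 head=2 tape=01[_]
Cell 0 holds 0 when M halts.

0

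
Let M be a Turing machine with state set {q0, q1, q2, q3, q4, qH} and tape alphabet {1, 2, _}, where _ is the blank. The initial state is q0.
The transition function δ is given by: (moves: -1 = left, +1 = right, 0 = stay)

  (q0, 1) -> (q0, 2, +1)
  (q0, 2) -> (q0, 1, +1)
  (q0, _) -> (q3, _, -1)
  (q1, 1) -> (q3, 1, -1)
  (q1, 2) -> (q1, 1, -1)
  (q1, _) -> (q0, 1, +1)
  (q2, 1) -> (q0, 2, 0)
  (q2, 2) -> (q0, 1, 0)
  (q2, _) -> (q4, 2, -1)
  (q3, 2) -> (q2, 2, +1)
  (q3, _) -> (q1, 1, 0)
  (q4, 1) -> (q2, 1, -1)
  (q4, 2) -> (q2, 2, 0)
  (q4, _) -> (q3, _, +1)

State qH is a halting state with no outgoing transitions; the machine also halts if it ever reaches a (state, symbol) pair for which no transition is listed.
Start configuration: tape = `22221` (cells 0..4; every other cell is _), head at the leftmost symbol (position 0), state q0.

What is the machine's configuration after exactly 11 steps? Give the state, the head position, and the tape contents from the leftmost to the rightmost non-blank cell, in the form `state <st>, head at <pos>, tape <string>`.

state q0, head at 5, tape 111122

state=q0 head=0 tape=[2]2221_   (q0,2)→(q0,1,+1)
state=q0 head=1 tape=1[2]221_   (q0,2)→(q0,1,+1)
state=q0 head=2 tape=11[2]21_   (q0,2)→(q0,1,+1)
state=q0 head=3 tape=111[2]1_   (q0,2)→(q0,1,+1)
state=q0 head=4 tape=1111[1]_   (q0,1)→(q0,2,+1)
state=q0 head=5 tape=11112[_]   (q0,_)→(q3,_,-1)
state=q3 head=4 tape=1111[2]_   (q3,2)→(q2,2,+1)
state=q2 head=5 tape=11112[_]   (q2,_)→(q4,2,-1)
state=q4 head=4 tape=1111[2]2   (q4,2)→(q2,2,0)
state=q2 head=4 tape=1111[2]2   (q2,2)→(q0,1,0)
state=q0 head=4 tape=1111[1]2   (q0,1)→(q0,2,+1)
state=q0 head=5 tape=11112[2]
After 11 steps: state q0, head at 5, tape 111122.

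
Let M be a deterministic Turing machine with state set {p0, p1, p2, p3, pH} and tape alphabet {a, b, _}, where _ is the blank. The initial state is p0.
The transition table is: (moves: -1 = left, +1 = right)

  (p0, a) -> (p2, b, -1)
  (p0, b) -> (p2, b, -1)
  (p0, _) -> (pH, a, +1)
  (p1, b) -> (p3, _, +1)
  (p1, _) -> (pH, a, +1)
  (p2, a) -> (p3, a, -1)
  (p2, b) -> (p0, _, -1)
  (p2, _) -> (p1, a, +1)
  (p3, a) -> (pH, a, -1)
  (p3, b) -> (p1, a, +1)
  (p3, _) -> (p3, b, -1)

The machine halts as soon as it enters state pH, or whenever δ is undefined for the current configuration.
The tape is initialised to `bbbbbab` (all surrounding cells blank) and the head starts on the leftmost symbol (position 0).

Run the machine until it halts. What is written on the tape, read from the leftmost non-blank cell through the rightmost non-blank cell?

state=p0 head=0 tape=_[b]bbbbab   (p0,b)→(p2,b,-1)
state=p2 head=-1 tape=[_]bbbbbab   (p2,_)→(p1,a,+1)
state=p1 head=0 tape=a[b]bbbbab   (p1,b)→(p3,_,+1)
state=p3 head=1 tape=a_[b]bbbab   (p3,b)→(p1,a,+1)
state=p1 head=2 tape=a_a[b]bbab   (p1,b)→(p3,_,+1)
state=p3 head=3 tape=a_a_[b]bab   (p3,b)→(p1,a,+1)
state=p1 head=4 tape=a_a_a[b]ab   (p1,b)→(p3,_,+1)
state=p3 head=5 tape=a_a_a_[a]b   (p3,a)→(pH,a,-1)
state=pH head=4 tape=a_a_a[_]ab
The non-blank tape span at halt is a_a_a_ab.

a_a_a_ab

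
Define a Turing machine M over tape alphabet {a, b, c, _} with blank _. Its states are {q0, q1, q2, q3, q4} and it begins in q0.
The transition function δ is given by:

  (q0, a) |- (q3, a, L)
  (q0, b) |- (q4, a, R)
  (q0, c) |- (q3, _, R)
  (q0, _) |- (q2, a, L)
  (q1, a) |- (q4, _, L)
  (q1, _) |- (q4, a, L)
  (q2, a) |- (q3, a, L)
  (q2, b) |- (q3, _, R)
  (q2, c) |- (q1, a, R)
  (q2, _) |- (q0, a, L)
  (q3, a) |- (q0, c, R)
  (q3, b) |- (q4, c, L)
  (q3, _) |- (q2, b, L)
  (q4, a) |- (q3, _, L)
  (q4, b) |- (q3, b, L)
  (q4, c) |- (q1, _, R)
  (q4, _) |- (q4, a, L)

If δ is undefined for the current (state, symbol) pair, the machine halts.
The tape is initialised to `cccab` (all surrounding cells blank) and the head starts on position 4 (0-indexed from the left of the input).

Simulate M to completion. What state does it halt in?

q0 | ccca[b]_   read b → write a, move R, go to q4
q4 | cccaa[_]   read _ → write a, move L, go to q4
q4 | ccca[a]a   read a → write _, move L, go to q3
q3 | ccc[a]_a   read a → write c, move R, go to q0
q0 | cccc[_]a   read _ → write a, move L, go to q2
q2 | ccc[c]aa   read c → write a, move R, go to q1
q1 | ccca[a]a   read a → write _, move L, go to q4
q4 | ccc[a]_a   read a → write _, move L, go to q3
q3 | cc[c]__a
No transition is defined for (q3, c); M halts in state q3.

q3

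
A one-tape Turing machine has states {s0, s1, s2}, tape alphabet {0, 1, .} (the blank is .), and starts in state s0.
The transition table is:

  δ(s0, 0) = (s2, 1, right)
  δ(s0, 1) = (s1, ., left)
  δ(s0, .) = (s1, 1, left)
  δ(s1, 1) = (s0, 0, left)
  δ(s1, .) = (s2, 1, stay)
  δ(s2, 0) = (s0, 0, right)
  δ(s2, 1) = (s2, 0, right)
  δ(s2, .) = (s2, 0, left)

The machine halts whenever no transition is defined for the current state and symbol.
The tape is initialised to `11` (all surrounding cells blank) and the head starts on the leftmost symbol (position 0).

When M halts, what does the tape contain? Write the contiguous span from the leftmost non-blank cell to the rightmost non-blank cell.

s0 | .[1]1...   read 1 → write ., move left, go to s1
s1 | [.].1...   read . → write 1, move stay, go to s2
s2 | [1].1...   read 1 → write 0, move right, go to s2
s2 | 0[.]1...   read . → write 0, move left, go to s2
s2 | [0]01...   read 0 → write 0, move right, go to s0
s0 | 0[0]1...   read 0 → write 1, move right, go to s2
s2 | 01[1]...   read 1 → write 0, move right, go to s2
s2 | 010[.]..   read . → write 0, move left, go to s2
s2 | 01[0]0..   read 0 → write 0, move right, go to s0
s0 | 010[0]..   read 0 → write 1, move right, go to s2
s2 | 0101[.].   read . → write 0, move left, go to s2
s2 | 010[1]0.   read 1 → write 0, move right, go to s2
s2 | 0100[0].   read 0 → write 0, move right, go to s0
s0 | 01000[.]   read . → write 1, move left, go to s1
s1 | 0100[0]1
The non-blank tape span at halt is 010001.

010001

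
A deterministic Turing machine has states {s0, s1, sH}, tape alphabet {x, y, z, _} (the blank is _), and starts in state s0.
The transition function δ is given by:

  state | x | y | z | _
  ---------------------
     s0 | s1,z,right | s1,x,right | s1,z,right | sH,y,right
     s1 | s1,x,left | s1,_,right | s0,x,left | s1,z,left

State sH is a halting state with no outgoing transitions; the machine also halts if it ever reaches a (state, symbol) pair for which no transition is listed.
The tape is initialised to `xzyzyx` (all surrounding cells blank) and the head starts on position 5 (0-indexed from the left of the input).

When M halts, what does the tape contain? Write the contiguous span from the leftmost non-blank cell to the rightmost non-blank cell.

yxxxxxxz

state=s0 head=5 tape=_xzyzy[x]_   (s0,x)→(s1,z,right)
state=s1 head=6 tape=_xzyzyz[_]   (s1,_)→(s1,z,left)
state=s1 head=5 tape=_xzyzy[z]z   (s1,z)→(s0,x,left)
state=s0 head=4 tape=_xzyz[y]xz   (s0,y)→(s1,x,right)
state=s1 head=5 tape=_xzyzx[x]z   (s1,x)→(s1,x,left)
state=s1 head=4 tape=_xzyz[x]xz   (s1,x)→(s1,x,left)
state=s1 head=3 tape=_xzy[z]xxz   (s1,z)→(s0,x,left)
state=s0 head=2 tape=_xz[y]xxxz   (s0,y)→(s1,x,right)
state=s1 head=3 tape=_xzx[x]xxz   (s1,x)→(s1,x,left)
state=s1 head=2 tape=_xz[x]xxxz   (s1,x)→(s1,x,left)
state=s1 head=1 tape=_x[z]xxxxz   (s1,z)→(s0,x,left)
state=s0 head=0 tape=_[x]xxxxxz   (s0,x)→(s1,z,right)
state=s1 head=1 tape=_z[x]xxxxz   (s1,x)→(s1,x,left)
state=s1 head=0 tape=_[z]xxxxxz   (s1,z)→(s0,x,left)
state=s0 head=-1 tape=[_]xxxxxxz   (s0,_)→(sH,y,right)
state=sH head=0 tape=y[x]xxxxxz
The non-blank tape span at halt is yxxxxxxz.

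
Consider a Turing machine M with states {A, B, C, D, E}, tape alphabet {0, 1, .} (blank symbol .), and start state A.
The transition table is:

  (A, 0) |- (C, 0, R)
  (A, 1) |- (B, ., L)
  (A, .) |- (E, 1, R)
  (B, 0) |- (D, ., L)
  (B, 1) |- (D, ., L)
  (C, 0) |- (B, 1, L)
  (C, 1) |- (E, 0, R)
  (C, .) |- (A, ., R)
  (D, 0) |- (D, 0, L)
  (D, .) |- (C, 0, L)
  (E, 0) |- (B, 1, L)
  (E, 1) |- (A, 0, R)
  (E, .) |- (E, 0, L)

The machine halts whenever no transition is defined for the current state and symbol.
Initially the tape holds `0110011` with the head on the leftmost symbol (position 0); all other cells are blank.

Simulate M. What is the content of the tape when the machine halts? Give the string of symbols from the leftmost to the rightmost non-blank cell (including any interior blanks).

0..00.111

A | ...[0]110011   read 0 → write 0, move R, go to C
C | ...0[1]10011   read 1 → write 0, move R, go to E
E | ...00[1]0011   read 1 → write 0, move R, go to A
A | ...000[0]011   read 0 → write 0, move R, go to C
C | ...0000[0]11   read 0 → write 1, move L, go to B
B | ...000[0]111   read 0 → write ., move L, go to D
D | ...00[0].111   read 0 → write 0, move L, go to D
D | ...0[0]0.111   read 0 → write 0, move L, go to D
D | ...[0]00.111   read 0 → write 0, move L, go to D
D | ..[.]000.111   read . → write 0, move L, go to C
C | .[.]0000.111   read . → write ., move R, go to A
A | ..[0]000.111   read 0 → write 0, move R, go to C
C | ..0[0]00.111   read 0 → write 1, move L, go to B
B | ..[0]100.111   read 0 → write ., move L, go to D
D | .[.].100.111   read . → write 0, move L, go to C
C | [.]0.100.111   read . → write ., move R, go to A
A | .[0].100.111   read 0 → write 0, move R, go to C
C | .0[.]100.111   read . → write ., move R, go to A
A | .0.[1]00.111   read 1 → write ., move L, go to B
B | .0[.].00.111
The non-blank tape span at halt is 0..00.111.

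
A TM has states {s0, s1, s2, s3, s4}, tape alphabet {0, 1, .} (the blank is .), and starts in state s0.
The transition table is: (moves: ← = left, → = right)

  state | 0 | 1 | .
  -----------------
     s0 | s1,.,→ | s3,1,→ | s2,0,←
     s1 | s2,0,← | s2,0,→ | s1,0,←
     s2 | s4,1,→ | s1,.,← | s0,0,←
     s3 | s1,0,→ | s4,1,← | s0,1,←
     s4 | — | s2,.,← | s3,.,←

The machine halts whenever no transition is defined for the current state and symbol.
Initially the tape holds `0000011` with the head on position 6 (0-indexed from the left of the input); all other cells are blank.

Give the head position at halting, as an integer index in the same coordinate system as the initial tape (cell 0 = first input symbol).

4

state=s0 head=6 tape=000001[1].   (s0,1)→(s3,1,→)
state=s3 head=7 tape=0000011[.]   (s3,.)→(s0,1,←)
state=s0 head=6 tape=000001[1]1   (s0,1)→(s3,1,→)
state=s3 head=7 tape=0000011[1]   (s3,1)→(s4,1,←)
state=s4 head=6 tape=000001[1]1   (s4,1)→(s2,.,←)
state=s2 head=5 tape=00000[1].1   (s2,1)→(s1,.,←)
state=s1 head=4 tape=0000[0]..1   (s1,0)→(s2,0,←)
state=s2 head=3 tape=000[0]0..1   (s2,0)→(s4,1,→)
state=s4 head=4 tape=0001[0]..1
At halt the head is at cell 4.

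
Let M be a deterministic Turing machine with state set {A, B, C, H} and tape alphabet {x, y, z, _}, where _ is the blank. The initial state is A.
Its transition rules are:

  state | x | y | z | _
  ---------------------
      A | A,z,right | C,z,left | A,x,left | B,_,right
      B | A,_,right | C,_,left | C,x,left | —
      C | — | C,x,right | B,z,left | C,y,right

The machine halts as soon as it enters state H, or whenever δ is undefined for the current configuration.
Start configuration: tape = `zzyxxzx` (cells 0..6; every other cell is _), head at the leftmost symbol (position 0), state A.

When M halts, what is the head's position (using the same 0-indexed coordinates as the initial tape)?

0

A | _[z]zyxxzx   read z → write x, move left, go to A
A | [_]xzyxxzx   read _ → write _, move right, go to B
B | _[x]zyxxzx   read x → write _, move right, go to A
A | __[z]yxxzx   read z → write x, move left, go to A
A | _[_]xyxxzx   read _ → write _, move right, go to B
B | __[x]yxxzx   read x → write _, move right, go to A
A | ___[y]xxzx   read y → write z, move left, go to C
C | __[_]zxxzx   read _ → write y, move right, go to C
C | __y[z]xxzx   read z → write z, move left, go to B
B | __[y]zxxzx   read y → write _, move left, go to C
C | _[_]_zxxzx   read _ → write y, move right, go to C
C | _y[_]zxxzx   read _ → write y, move right, go to C
C | _yy[z]xxzx   read z → write z, move left, go to B
B | _y[y]zxxzx   read y → write _, move left, go to C
C | _[y]_zxxzx   read y → write x, move right, go to C
C | _x[_]zxxzx   read _ → write y, move right, go to C
C | _xy[z]xxzx   read z → write z, move left, go to B
B | _x[y]zxxzx   read y → write _, move left, go to C
C | _[x]_zxxzx
At halt the head is at cell 0.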